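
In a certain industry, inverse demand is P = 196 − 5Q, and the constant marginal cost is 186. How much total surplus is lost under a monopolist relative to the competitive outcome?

Competitive firms price at marginal cost: P = 186, giving Q = 2.
The monopolist equates marginal revenue to marginal cost: 196 − 10Q = 186, so Q = 1. From demand, P = 191.
DWL is the triangle between Q = 1 and Q = 2: ½·(2 − 1)·(191 − 186) = 2.5.

DWL = 2.5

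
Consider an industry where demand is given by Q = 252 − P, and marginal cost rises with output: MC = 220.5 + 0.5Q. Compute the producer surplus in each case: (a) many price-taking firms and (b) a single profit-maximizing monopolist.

Competition: PS = 110.25; Monopoly: PS = 198.45

Inverting demand: P = 252 − Q.
Competitive equilibrium sets price equal to marginal cost: 252 − Q = 220.5 + 0.5Q, so Q = 21 and P = 231.
PS = P·Q − VC(Q) = 231·21 − (220.5·21 + ½·0.5·21²) = 110.25.
The monopolist equates marginal revenue to marginal cost: 252 − 2Q = 220.5 + 0.5Q, so Q = 12.6. From demand, P = 239.4.
PS = P·Q − VC(Q) = 239.4·12.6 − (220.5·12.6 + ½·0.5·12.6²) = 198.45.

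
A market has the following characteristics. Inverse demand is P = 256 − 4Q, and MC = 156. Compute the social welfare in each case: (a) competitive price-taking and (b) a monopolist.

Competition: TS = 1250; Monopoly: TS = 937.5

Competitive firms price at marginal cost: P = 156, giving Q = 25.
CS = ½·(256 − 156)·25 = 1250; PS = (156 − 156)·25 = 0; TS = 1250.
A monopolist chooses Q where MR = MC. MR = 256 − 8Q; setting this equal to 156 gives Q = 12.5 and P = 206.
CS = ½·(256 − 206)·12.5 = 312.5; PS = (206 − 156)·12.5 = 625; TS = 937.5.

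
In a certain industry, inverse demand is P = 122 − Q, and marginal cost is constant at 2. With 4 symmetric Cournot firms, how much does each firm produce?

With 4 symmetric Cournot firms, each firm's FOC gives 122 − 5q = 2, so q = 24, Q = 4·24 = 96, and P = 26.

q_i = 24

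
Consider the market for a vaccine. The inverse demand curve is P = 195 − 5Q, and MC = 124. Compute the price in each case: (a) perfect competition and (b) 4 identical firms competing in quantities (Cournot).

Competition: P = 124; Cournot: P = 138.2

Perfect competition: P = MC = 124, so 195 − 5Q = 124 and Q = 14.2.
Cournot with 4 identical firms: the symmetric best-response condition is 195 − 25q = 124. Each firm produces q = 2.84, total output Q = 11.36, price P = 138.2.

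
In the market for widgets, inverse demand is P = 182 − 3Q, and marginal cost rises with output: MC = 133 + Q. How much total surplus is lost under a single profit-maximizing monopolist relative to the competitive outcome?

Competitive equilibrium sets price equal to marginal cost: 182 − 3Q = 133 + Q, so Q = 12.25 and P = 145.25.
The monopolist equates marginal revenue to marginal cost: 182 − 6Q = 133 + Q, so Q = 7. From demand, P = 161.
CS = ½·(182 − 145.25)·12.25 = 7203/32; PS = (145.25·12.25 − 133·12.25 − ½·1·12.25²) = 2401/32; TS = 300.125.
CS = ½·(182 − 161)·7 = 73.5; PS = (161·7 − 133·7 − ½·1·7²) = 171.5; TS = 245.
DWL = 300.125 − 245 = 55.125.

DWL = 55.125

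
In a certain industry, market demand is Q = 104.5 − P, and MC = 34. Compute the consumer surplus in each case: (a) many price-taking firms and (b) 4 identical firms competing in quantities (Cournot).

Inverting demand: P = 104.5 − Q.
Perfect competition: P = MC = 34, so 104.5 − Q = 34 and Q = 70.5.
CS = ½·(104.5 − 34)·70.5 = 2485.125.
Cournot with 4 identical firms: the symmetric best-response condition is 104.5 − 5q = 34. Each firm produces q = 14.1, total output Q = 56.4, price P = 48.1.
CS = ½·(104.5 − 48.1)·56.4 = 1590.48.

Competition: CS = 2485.125; Cournot: CS = 1590.48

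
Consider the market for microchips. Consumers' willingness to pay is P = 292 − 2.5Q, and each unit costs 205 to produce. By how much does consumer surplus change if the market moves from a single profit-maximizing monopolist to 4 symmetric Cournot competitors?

Consumer surplus rises by 590.382

The monopolist equates marginal revenue to marginal cost: 292 − 5Q = 205, so Q = 17.4. From demand, P = 248.5.
CS = ½·(292 − 248.5)·17.4 = 378.45.
Cournot with 4 identical firms: the symmetric best-response condition is 292 − 12.5q = 205. Each firm produces q = 6.96, total output Q = 27.84, price P = 222.4.
CS = ½·(292 − 222.4)·27.84 = 968.832.
Change in consumer surplus: 968.832 − 378.45 = 590.382.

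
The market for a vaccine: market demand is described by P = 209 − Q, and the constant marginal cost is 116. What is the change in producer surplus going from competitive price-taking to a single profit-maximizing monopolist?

Producer surplus rises by 2162.25

Competitive firms price at marginal cost: P = 116, giving Q = 93.
PS = (116 − 116)·93 = 0.
The monopolist equates marginal revenue to marginal cost: 209 − 2Q = 116, so Q = 46.5. From demand, P = 162.5.
PS = (162.5 − 116)·46.5 = 2162.25.
Change in producer surplus: 2162.25 − 0 = 2162.25.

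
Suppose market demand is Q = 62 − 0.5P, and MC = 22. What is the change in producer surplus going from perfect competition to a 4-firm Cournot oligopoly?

Producer surplus rises by 832.32

Inverting demand: P = 124 − 2Q.
Perfect competition: P = MC = 22, so 124 − 2Q = 22 and Q = 51.
PS = (22 − 22)·51 = 0.
With 4 symmetric Cournot firms, each firm's FOC gives 124 − 10q = 22, so q = 10.2, Q = 4·10.2 = 40.8, and P = 42.4.
PS = (42.4 − 22)·40.8 = 832.32.
Change in producer surplus: 832.32 − 0 = 832.32.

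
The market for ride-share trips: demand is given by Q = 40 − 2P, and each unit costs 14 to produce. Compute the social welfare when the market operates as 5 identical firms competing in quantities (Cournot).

Inverting demand: P = 20 − 0.5Q.
In a 5-firm Cournot equilibrium, symmetry and the first-order condition give q = (20 − 14)/(3) = 2. So Q = 10 and P = 15.
CS = ½·(20 − 15)·10 = 25; PS = (15 − 14)·10 = 10; TS = 35.

TS = 35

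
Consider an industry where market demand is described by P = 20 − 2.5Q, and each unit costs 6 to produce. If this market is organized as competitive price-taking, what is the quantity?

Q = 5.6

Under competition P = MC = 6, so Q = (20 − 6)/2.5 = 5.6.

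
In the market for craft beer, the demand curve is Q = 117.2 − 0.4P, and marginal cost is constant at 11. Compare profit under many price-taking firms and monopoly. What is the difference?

Inverting demand: P = 293 − 2.5Q.
Under competition P = MC = 11, so Q = (293 − 11)/2.5 = 112.8.
Profit = (11 − 11)·112.8 = 0.
A monopolist chooses Q where MR = MC. MR = 293 − 5Q; setting this equal to 11 gives Q = 56.4 and P = 152.
Profit = (152 − 11)·56.4 = 7952.4.
Change in profit: 7952.4 − 0 = 7952.4.

Profit rises by 7952.4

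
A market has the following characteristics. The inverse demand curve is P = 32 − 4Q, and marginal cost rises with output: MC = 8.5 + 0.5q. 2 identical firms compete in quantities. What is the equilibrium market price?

P = 16.96

In a 2-firm Cournot equilibrium, symmetry and the first-order condition give q = (32 − 8.5)/(12.5) = 1.88. So Q = 3.76 and P = 16.96.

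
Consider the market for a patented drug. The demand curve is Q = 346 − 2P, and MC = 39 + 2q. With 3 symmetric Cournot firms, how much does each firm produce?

q_i = 33.5

Inverting demand: P = 173 − 0.5Q.
With 3 symmetric Cournot firms, each firm's FOC gives 173 − 2q = 39 + 2q, so q = 33.5, Q = 3·33.5 = 100.5, and P = 122.75.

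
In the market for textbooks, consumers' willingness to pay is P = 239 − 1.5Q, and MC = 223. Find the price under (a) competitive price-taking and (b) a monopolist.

Competition: P = 223; Monopoly: P = 231

Under competition P = MC = 223, so Q = (239 − 223)/1.5 = 32/3.
A monopolist chooses Q where MR = MC. MR = 239 − 3Q; setting this equal to 223 gives Q = 16/3 and P = 231.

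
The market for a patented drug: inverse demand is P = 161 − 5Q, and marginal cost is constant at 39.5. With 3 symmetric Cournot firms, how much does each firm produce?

q_i = 6.075

With 3 symmetric Cournot firms, each firm's FOC gives 161 − 20q = 39.5, so q = 6.075, Q = 3·6.075 = 18.225, and P = 69.875.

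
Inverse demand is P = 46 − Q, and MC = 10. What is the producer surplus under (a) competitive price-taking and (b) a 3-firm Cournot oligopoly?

Competition: PS = 0; Cournot: PS = 243

Competitive firms price at marginal cost: P = 10, giving Q = 36.
PS = (10 − 10)·36 = 0.
With 3 symmetric Cournot firms, each firm's FOC gives 46 − 4q = 10, so q = 9, Q = 3·9 = 27, and P = 19.
PS = (19 − 10)·27 = 243.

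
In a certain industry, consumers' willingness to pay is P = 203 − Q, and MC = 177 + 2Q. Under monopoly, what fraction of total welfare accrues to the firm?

The monopolist equates marginal revenue to marginal cost: 203 − 2Q = 177 + 2Q, so Q = 6.5. From demand, P = 196.5.
CS = ½·(203 − 196.5)·6.5 = 21.125.
PS = P·Q − VC(Q) = 196.5·6.5 − (177·6.5 + ½·2·6.5²) = 84.5.
Share captured = PS/TS = 84.5/105.625 = 0.8.

PS/TS = 0.8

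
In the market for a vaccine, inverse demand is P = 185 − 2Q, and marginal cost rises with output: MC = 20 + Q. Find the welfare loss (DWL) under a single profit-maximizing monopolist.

Under competition P = MC: 185 − 2Q = 20 + Q ⇒ Q = 55, P = 75.
The monopolist equates marginal revenue to marginal cost: 185 − 4Q = 20 + Q, so Q = 33. From demand, P = 119.
CS = ½·(185 − 75)·55 = 3025; PS = (75·55 − 20·55 − ½·1·55²) = 1512.5; TS = 4537.5.
CS = ½·(185 − 119)·33 = 1089; PS = (119·33 − 20·33 − ½·1·33²) = 2722.5; TS = 3811.5.
DWL = 4537.5 − 3811.5 = 726.

DWL = 726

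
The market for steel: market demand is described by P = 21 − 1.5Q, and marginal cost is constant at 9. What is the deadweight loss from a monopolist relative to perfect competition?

DWL = 12

Under competition P = MC = 9, so Q = (21 − 9)/1.5 = 8.
The monopolist equates marginal revenue to marginal cost: 21 − 3Q = 9, so Q = 4. From demand, P = 15.
DWL is the triangle between Q = 4 and Q = 8: ½·(8 − 4)·(15 − 9) = 12.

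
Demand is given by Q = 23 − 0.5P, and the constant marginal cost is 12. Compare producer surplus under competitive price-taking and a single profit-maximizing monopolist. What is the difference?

Producer surplus rises by 144.5

Inverting demand: P = 46 − 2Q.
Under competition P = MC = 12, so Q = (46 − 12)/2 = 17.
PS = (12 − 12)·17 = 0.
A monopolist chooses Q where MR = MC. MR = 46 − 4Q; setting this equal to 12 gives Q = 8.5 and P = 29.
PS = (29 − 12)·8.5 = 144.5.
Change in producer surplus: 144.5 − 0 = 144.5.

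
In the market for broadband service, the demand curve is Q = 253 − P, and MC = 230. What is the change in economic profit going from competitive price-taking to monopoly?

Inverting demand: P = 253 − Q.
Competitive firms price at marginal cost: P = 230, giving Q = 23.
Profit = (230 − 230)·23 = 0.
A monopolist chooses Q where MR = MC. MR = 253 − 2Q; setting this equal to 230 gives Q = 11.5 and P = 241.5.
Profit = (241.5 − 230)·11.5 = 132.25.
Change in economic profit: 132.25 − 0 = 132.25.

Economic profit rises by 132.25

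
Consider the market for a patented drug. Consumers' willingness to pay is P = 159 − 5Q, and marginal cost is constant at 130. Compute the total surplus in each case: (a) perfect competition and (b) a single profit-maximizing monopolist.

Competition: TS = 84.1; Monopoly: TS = 63.075

Perfect competition: P = MC = 130, so 159 − 5Q = 130 and Q = 5.8.
CS = ½·(159 − 130)·5.8 = 84.1; PS = (130 − 130)·5.8 = 0; TS = 84.1.
A monopolist chooses Q where MR = MC. MR = 159 − 10Q; setting this equal to 130 gives Q = 2.9 and P = 144.5.
CS = ½·(159 − 144.5)·2.9 = 21.025; PS = (144.5 − 130)·2.9 = 42.05; TS = 63.075.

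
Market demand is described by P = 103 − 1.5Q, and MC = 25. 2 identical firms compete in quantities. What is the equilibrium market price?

P = 51

In a 2-firm Cournot equilibrium, symmetry and the first-order condition give q = (103 − 25)/(4.5) = 52/3. So Q = 104/3 and P = 51.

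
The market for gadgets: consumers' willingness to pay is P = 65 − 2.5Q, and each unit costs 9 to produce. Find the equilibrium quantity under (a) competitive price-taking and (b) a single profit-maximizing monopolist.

Competition: Q = 22.4; Monopoly: Q = 11.2

Competitive firms price at marginal cost: P = 9, giving Q = 22.4.
A monopolist chooses Q where MR = MC. MR = 65 − 5Q; setting this equal to 9 gives Q = 11.2 and P = 37.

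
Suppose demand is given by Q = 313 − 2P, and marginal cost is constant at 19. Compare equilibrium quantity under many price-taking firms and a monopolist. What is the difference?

Equilibrium quantity falls by 137.5

Inverting demand: P = 156.5 − 0.5Q.
Perfect competition: P = MC = 19, so 156.5 − 0.5Q = 19 and Q = 275.
A monopolist chooses Q where MR = MC. MR = 156.5 − Q; setting this equal to 19 gives Q = 137.5 and P = 87.75.
Change in equilibrium quantity: 137.5 − 275 = −137.5.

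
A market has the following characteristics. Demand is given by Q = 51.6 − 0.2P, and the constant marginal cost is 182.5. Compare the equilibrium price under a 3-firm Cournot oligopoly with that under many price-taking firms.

Cournot: P = 201.375; Competition: P = 182.5

Inverting demand: P = 258 − 5Q.
With 3 symmetric Cournot firms, each firm's FOC gives 258 − 20q = 182.5, so q = 3.775, Q = 3·3.775 = 11.325, and P = 201.375.
Under competition P = MC = 182.5, so Q = (258 − 182.5)/5 = 15.1.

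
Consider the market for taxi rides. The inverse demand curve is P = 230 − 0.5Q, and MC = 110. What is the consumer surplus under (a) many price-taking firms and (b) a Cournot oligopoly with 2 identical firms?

Competition: CS = 14400; Cournot: CS = 6400

Competitive firms price at marginal cost: P = 110, giving Q = 240.
CS = ½·(230 − 110)·240 = 14400.
In a 2-firm Cournot equilibrium, symmetry and the first-order condition give q = (230 − 110)/(1.5) = 80. So Q = 160 and P = 150.
CS = ½·(230 − 150)·160 = 6400.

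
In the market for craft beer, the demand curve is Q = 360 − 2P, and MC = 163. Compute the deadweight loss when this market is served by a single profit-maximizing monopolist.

DWL = 72.25

Inverting demand: P = 180 − 0.5Q.
Under competition P = MC = 163, so Q = (180 − 163)/0.5 = 34.
Monopoly sets MR = MC: 180 − Q = 163 ⇒ Q = 17, P = 180 − 0.5·17 = 171.5.
DWL is the triangle between Q = 17 and Q = 34: ½·(34 − 17)·(171.5 − 163) = 72.25.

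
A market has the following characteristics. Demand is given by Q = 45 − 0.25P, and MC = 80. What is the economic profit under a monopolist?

Inverting demand: P = 180 − 4Q.
Monopoly sets MR = MC: 180 − 8Q = 80 ⇒ Q = 12.5, P = 180 − 4·12.5 = 130.
Profit = (130 − 80)·12.5 = 625.

Profit = 625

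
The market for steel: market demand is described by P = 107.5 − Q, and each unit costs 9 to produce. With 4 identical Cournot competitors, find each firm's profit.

π_i = 388.09

In a 4-firm Cournot equilibrium, symmetry and the first-order condition give q = (107.5 − 9)/(5) = 19.7. So Q = 78.8 and P = 28.7.
Each firm's profit = (28.7 − 9)·19.7 = 388.09.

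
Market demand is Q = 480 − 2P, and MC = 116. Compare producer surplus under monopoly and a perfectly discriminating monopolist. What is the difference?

PS rises by 7688

Inverting demand: P = 240 − 0.5Q.
A monopolist chooses Q where MR = MC. MR = 240 − Q; setting this equal to 116 gives Q = 124 and P = 178.
PS = (178 − 116)·124 = 7688.
A perfectly discriminating monopolist sells every unit with P(Q) ≥ MC(Q), so output equals the competitive quantity Q = 248. Each buyer pays their reservation price, so CS = 0 and the firm captures all surplus.
PS = ½·(240 − 116)·248 = 15376.
Change in producer surplus: 15376 − 7688 = 7688.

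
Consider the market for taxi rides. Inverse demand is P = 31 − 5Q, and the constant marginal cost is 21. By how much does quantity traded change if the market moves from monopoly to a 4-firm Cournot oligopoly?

Monopoly sets MR = MC: 31 − 10Q = 21 ⇒ Q = 1, P = 31 − 5·1 = 26.
With 4 symmetric Cournot firms, each firm's FOC gives 31 − 25q = 21, so q = 0.4, Q = 4·0.4 = 1.6, and P = 23.
Change in quantity traded: 1.6 − 1 = 0.6.

Quantity traded rises by 0.6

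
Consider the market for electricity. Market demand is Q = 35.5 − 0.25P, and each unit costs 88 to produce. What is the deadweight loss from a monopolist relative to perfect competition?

DWL = 91.125

Inverting demand: P = 142 − 4Q.
Competitive firms price at marginal cost: P = 88, giving Q = 13.5.
Monopoly sets MR = MC: 142 − 8Q = 88 ⇒ Q = 6.75, P = 142 − 4·6.75 = 115.
DWL is the triangle between Q = 6.75 and Q = 13.5: ½·(13.5 − 6.75)·(115 − 88) = 91.125.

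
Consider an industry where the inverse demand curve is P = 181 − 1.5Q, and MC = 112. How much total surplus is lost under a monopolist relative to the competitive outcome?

DWL = 396.75

Competitive firms price at marginal cost: P = 112, giving Q = 46.
A monopolist chooses Q where MR = MC. MR = 181 − 3Q; setting this equal to 112 gives Q = 23 and P = 146.5.
DWL is the triangle between Q = 23 and Q = 46: ½·(46 − 23)·(146.5 − 112) = 396.75.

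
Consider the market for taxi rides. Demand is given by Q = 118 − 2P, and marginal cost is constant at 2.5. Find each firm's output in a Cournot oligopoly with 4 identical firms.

Inverting demand: P = 59 − 0.5Q.
With 4 symmetric Cournot firms, each firm's FOC gives 59 − 2.5q = 2.5, so q = 22.6, Q = 4·22.6 = 90.4, and P = 13.8.

q_i = 22.6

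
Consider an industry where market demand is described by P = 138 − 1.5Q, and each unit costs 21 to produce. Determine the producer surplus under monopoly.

The monopolist equates marginal revenue to marginal cost: 138 − 3Q = 21, so Q = 39. From demand, P = 79.5.
PS = (79.5 − 21)·39 = 2281.5.

PS = 2281.5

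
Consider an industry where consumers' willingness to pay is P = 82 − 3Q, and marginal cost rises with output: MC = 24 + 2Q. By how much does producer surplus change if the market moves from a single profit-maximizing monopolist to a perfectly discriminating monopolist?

The monopolist equates marginal revenue to marginal cost: 82 − 6Q = 24 + 2Q, so Q = 7.25. From demand, P = 60.25.
PS = P·Q − VC(Q) = 60.25·7.25 − (24·7.25 + ½·2·7.25²) = 210.25.
A perfectly discriminating monopolist sells every unit with P(Q) ≥ MC(Q), so output equals the competitive quantity Q = 11.6. Each buyer pays their reservation price, so CS = 0 and the firm captures all surplus.
PS = ½·(82 − 24)·11.6 = 336.4.
Change in producer surplus: 336.4 − 210.25 = 126.15.

Producer surplus rises by 126.15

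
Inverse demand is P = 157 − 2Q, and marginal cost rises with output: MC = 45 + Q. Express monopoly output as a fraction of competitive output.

Q_m/Q_c = 0.6

A monopolist chooses Q where MR = MC. MR = 157 − 4Q; setting this equal to 45 + Q gives Q = 22.4 and P = 112.2.
Competitive equilibrium sets price equal to marginal cost: 157 − 2Q = 45 + Q, so Q = 112/3 and P = 247/3.
Ratio Q_m/Q_c = 22.4/(112/3) = 0.6.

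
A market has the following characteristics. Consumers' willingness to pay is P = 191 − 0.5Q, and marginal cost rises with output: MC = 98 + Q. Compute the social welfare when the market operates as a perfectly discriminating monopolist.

A perfectly discriminating monopolist sells every unit with P(Q) ≥ MC(Q), so output equals the competitive quantity Q = 62. Each buyer pays their reservation price, so CS = 0 and the firm captures all surplus.
TS = 2883 (equal to competitive TS).

TS = 2883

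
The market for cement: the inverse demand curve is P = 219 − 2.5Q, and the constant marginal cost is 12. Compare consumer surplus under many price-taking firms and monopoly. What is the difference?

CS falls by 6427.35

Perfect competition: P = MC = 12, so 219 − 2.5Q = 12 and Q = 82.8.
CS = ½·(219 − 12)·82.8 = 8569.8.
A monopolist chooses Q where MR = MC. MR = 219 − 5Q; setting this equal to 12 gives Q = 41.4 and P = 115.5.
CS = ½·(219 − 115.5)·41.4 = 2142.45.
Change in consumer surplus: 2142.45 − 8569.8 = −6427.35.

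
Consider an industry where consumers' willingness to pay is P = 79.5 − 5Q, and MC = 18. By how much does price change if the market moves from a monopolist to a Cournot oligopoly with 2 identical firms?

A monopolist chooses Q where MR = MC. MR = 79.5 − 10Q; setting this equal to 18 gives Q = 6.15 and P = 48.75.
With 2 symmetric Cournot firms, each firm's FOC gives 79.5 − 15q = 18, so q = 4.1, Q = 2·4.1 = 8.2, and P = 38.5.
Change in price: 38.5 − 48.75 = −10.25.

P falls by 10.25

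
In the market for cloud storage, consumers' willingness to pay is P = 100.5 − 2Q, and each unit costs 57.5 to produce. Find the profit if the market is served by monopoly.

The monopolist equates marginal revenue to marginal cost: 100.5 − 4Q = 57.5, so Q = 10.75. From demand, P = 79.
Profit = (79 − 57.5)·10.75 = 231.125.

Profit = 231.125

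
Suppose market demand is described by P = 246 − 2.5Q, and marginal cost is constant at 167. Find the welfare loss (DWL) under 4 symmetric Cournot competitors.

Perfect competition: P = MC = 167, so 246 − 2.5Q = 167 and Q = 31.6.
With 4 symmetric Cournot firms, each firm's FOC gives 246 − 12.5q = 167, so q = 6.32, Q = 4·6.32 = 25.28, and P = 182.8.
DWL is the triangle between Q = 25.28 and Q = 31.6: ½·(31.6 − 25.28)·(182.8 − 167) = 49.928.

DWL = 49.928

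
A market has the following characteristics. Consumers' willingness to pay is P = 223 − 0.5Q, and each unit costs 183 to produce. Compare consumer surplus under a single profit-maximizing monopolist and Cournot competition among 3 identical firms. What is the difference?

A monopolist chooses Q where MR = MC. MR = 223 − Q; setting this equal to 183 gives Q = 40 and P = 203.
CS = ½·(223 − 203)·40 = 400.
Cournot with 3 identical firms: the symmetric best-response condition is 223 − 2q = 183. Each firm produces q = 20, total output Q = 60, price P = 193.
CS = ½·(223 − 193)·60 = 900.
Change in consumer surplus: 900 − 400 = 500.

CS rises by 500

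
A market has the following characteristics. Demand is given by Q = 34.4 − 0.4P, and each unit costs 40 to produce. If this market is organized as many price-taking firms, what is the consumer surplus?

CS = 423.2

Inverting demand: P = 86 − 2.5Q.
Perfect competition: P = MC = 40, so 86 − 2.5Q = 40 and Q = 18.4.
CS = ½·(86 − 40)·18.4 = 423.2.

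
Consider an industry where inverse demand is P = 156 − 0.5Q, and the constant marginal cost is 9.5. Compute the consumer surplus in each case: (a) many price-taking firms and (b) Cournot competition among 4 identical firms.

Under competition P = MC = 9.5, so Q = (156 − 9.5)/0.5 = 293.
CS = ½·(156 − 9.5)·293 = 21462.25.
Cournot with 4 identical firms: the symmetric best-response condition is 156 − 2.5q = 9.5. Each firm produces q = 58.6, total output Q = 234.4, price P = 38.8.
CS = ½·(156 − 38.8)·234.4 = 13735.84.

Competition: CS = 21462.25; Cournot: CS = 13735.84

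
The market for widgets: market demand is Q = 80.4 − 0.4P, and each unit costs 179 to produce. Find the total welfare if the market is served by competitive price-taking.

TS = 96.8

Inverting demand: P = 201 − 2.5Q.
Perfect competition: P = MC = 179, so 201 − 2.5Q = 179 and Q = 8.8.
CS = ½·(201 − 179)·8.8 = 96.8; PS = (179 − 179)·8.8 = 0; TS = 96.8.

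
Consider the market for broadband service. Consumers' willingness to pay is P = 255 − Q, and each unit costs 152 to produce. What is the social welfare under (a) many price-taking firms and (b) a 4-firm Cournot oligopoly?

Competitive firms price at marginal cost: P = 152, giving Q = 103.
CS = ½·(255 − 152)·103 = 5304.5; PS = (152 − 152)·103 = 0; TS = 5304.5.
In a 4-firm Cournot equilibrium, symmetry and the first-order condition give q = (255 − 152)/(5) = 20.6. So Q = 82.4 and P = 172.6.
CS = ½·(255 − 172.6)·82.4 = 3394.88; PS = (172.6 − 152)·82.4 = 1697.44; TS = 5092.32.

Competition: TS = 5304.5; Cournot: TS = 5092.32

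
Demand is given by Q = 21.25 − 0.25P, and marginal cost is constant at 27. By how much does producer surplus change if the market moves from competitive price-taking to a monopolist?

Producer surplus rises by 210.25

Inverting demand: P = 85 − 4Q.
Perfect competition: P = MC = 27, so 85 − 4Q = 27 and Q = 14.5.
PS = (27 − 27)·14.5 = 0.
Monopoly sets MR = MC: 85 − 8Q = 27 ⇒ Q = 7.25, P = 85 − 4·7.25 = 56.
PS = (56 − 27)·7.25 = 210.25.
Change in producer surplus: 210.25 − 0 = 210.25.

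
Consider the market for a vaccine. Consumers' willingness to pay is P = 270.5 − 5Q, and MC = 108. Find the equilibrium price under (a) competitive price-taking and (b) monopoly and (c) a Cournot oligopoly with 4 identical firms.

Perfect competition: P = MC = 108, so 270.5 − 5Q = 108 and Q = 32.5.
A monopolist chooses Q where MR = MC. MR = 270.5 − 10Q; setting this equal to 108 gives Q = 16.25 and P = 189.25.
In a 4-firm Cournot equilibrium, symmetry and the first-order condition give q = (270.5 − 108)/(25) = 6.5. So Q = 26 and P = 140.5.

Competition: P = 108; Monopoly: P = 189.25; Cournot: P = 140.5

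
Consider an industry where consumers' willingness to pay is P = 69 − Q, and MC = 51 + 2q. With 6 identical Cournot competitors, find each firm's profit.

π_i = 8

With 6 symmetric Cournot firms, each firm's FOC gives 69 − 7q = 51 + 2q, so q = 2, Q = 6·2 = 12, and P = 57.
Each firm's profit = 57·2 − (51·2 + ½·2·2²) = 8.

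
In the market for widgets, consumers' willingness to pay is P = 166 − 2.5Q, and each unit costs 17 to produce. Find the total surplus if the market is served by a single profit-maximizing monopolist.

A monopolist chooses Q where MR = MC. MR = 166 − 5Q; setting this equal to 17 gives Q = 29.8 and P = 91.5.
CS = ½·(166 − 91.5)·29.8 = 1110.05; PS = (91.5 − 17)·29.8 = 2220.1; TS = 3330.15.

TS = 3330.15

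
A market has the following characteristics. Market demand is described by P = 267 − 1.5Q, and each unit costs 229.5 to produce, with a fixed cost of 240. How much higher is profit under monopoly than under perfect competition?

Under competition P = MC = 229.5, so Q = (267 − 229.5)/1.5 = 25.
Profit = (229.5 − 229.5)·25 − 240 = −240.
Monopoly sets MR = MC: 267 − 3Q = 229.5 ⇒ Q = 12.5, P = 267 − 1.5·12.5 = 248.25.
Profit = (248.25 − 229.5)·12.5 − 240 = −5.625.
Change in profit: −5.625 − −240 = 234.375.

π rises by 234.375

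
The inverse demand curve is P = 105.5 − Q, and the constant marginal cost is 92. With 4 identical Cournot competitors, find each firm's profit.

π_i = 7.29

In a 4-firm Cournot equilibrium, symmetry and the first-order condition give q = (105.5 − 92)/(5) = 2.7. So Q = 10.8 and P = 94.7.
Each firm's profit = (94.7 − 92)·2.7 = 7.29.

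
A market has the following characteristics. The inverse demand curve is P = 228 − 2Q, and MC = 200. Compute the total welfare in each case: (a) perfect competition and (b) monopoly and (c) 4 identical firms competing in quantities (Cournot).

Under competition P = MC = 200, so Q = (228 − 200)/2 = 14.
CS = ½·(228 − 200)·14 = 196; PS = (200 − 200)·14 = 0; TS = 196.
A monopolist chooses Q where MR = MC. MR = 228 − 4Q; setting this equal to 200 gives Q = 7 and P = 214.
CS = ½·(228 − 214)·7 = 49; PS = (214 − 200)·7 = 98; TS = 147.
In a 4-firm Cournot equilibrium, symmetry and the first-order condition give q = (228 − 200)/(10) = 2.8. So Q = 11.2 and P = 205.6.
CS = ½·(228 − 205.6)·11.2 = 125.44; PS = (205.6 − 200)·11.2 = 62.72; TS = 188.16.

Competition: TS = 196; Monopoly: TS = 147; Cournot: TS = 188.16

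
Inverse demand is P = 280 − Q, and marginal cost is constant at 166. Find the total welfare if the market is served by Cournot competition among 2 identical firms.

Cournot with 2 identical firms: the symmetric best-response condition is 280 − 3q = 166. Each firm produces q = 38, total output Q = 76, price P = 204.
CS = ½·(280 − 204)·76 = 2888; PS = (204 − 166)·76 = 2888; TS = 5776.

TS = 5776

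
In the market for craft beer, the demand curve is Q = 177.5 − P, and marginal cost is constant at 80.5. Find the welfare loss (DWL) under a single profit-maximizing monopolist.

DWL = 1176.125

Inverting demand: P = 177.5 − Q.
Competitive firms price at marginal cost: P = 80.5, giving Q = 97.
Monopoly sets MR = MC: 177.5 − 2Q = 80.5 ⇒ Q = 48.5, P = 177.5 − 48.5 = 129.
DWL is the triangle between Q = 48.5 and Q = 97: ½·(97 − 48.5)·(129 − 80.5) = 1176.125.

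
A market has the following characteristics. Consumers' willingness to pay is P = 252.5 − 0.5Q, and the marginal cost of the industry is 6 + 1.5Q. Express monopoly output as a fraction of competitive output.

Monopoly sets MR = MC: 252.5 − Q = 6 + 1.5Q ⇒ Q = 98.6, P = 252.5 − 0.5·98.6 = 203.2.
Competitive equilibrium sets price equal to marginal cost: 252.5 − 0.5Q = 6 + 1.5Q, so Q = 123.25 and P = 190.875.
Ratio Q_m/Q_c = 98.6/123.25 = 0.8.

Q_m/Q_c = 0.8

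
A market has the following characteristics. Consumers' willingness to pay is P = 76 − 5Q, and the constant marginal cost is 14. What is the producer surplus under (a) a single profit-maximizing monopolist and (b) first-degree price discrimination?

Monopoly sets MR = MC: 76 − 10Q = 14 ⇒ Q = 6.2, P = 76 − 5·6.2 = 45.
PS = (45 − 14)·6.2 = 192.2.
Under first-degree price discrimination the firm charges each unit its demand price and produces up to where P = MC, i.e. Q = 12.4. Consumer surplus is zero; producer surplus equals total surplus.
PS = ½·(76 − 14)·12.4 = 384.4.

Monopoly: PS = 192.2; Perfect PD: PS = 384.4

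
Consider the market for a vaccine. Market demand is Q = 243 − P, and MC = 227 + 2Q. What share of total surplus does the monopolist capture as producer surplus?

Inverting demand: P = 243 − Q.
The monopolist equates marginal revenue to marginal cost: 243 − 2Q = 227 + 2Q, so Q = 4. From demand, P = 239.
CS = ½·(243 − 239)·4 = 8.
PS = P·Q − VC(Q) = 239·4 − (227·4 + ½·2·4²) = 32.
Share captured = PS/TS = 32/40 = 0.8.

PS/TS = 0.8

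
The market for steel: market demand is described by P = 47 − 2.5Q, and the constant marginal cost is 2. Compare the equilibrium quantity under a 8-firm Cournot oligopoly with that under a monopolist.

Cournot: Q = 16; Monopoly: Q = 9

In a 8-firm Cournot equilibrium, symmetry and the first-order condition give q = (47 − 2)/(22.5) = 2. So Q = 16 and P = 7.
A monopolist chooses Q where MR = MC. MR = 47 − 5Q; setting this equal to 2 gives Q = 9 and P = 24.5.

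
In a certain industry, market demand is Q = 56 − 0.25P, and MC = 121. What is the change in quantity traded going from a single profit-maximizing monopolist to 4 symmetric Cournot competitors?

Inverting demand: P = 224 − 4Q.
Monopoly sets MR = MC: 224 − 8Q = 121 ⇒ Q = 12.875, P = 224 − 4·12.875 = 172.5.
In a 4-firm Cournot equilibrium, symmetry and the first-order condition give q = (224 − 121)/(20) = 5.15. So Q = 20.6 and P = 141.6.
Change in quantity traded: 20.6 − 12.875 = 7.725.

Quantity traded rises by 7.725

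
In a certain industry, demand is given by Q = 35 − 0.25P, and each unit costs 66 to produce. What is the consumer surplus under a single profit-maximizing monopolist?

CS = 171.125

Inverting demand: P = 140 − 4Q.
A monopolist chooses Q where MR = MC. MR = 140 − 8Q; setting this equal to 66 gives Q = 9.25 and P = 103.
CS = ½·(140 − 103)·9.25 = 171.125.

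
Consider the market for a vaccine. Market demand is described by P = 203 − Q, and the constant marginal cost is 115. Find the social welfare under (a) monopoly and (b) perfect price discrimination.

Monopoly: TS = 2904; Perfect PD: TS = 3872

Monopoly sets MR = MC: 203 − 2Q = 115 ⇒ Q = 44, P = 203 − 44 = 159.
CS = ½·(203 − 159)·44 = 968; PS = (159 − 115)·44 = 1936; TS = 2904.
With perfect price discrimination, output is the efficient level Q = 88 (where demand meets MC), but every buyer pays their willingness to pay: CS = 0 and PS = total surplus.
TS = 3872 (equal to competitive TS).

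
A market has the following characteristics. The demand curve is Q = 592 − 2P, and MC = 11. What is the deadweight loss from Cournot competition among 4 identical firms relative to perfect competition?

DWL = 3249

Inverting demand: P = 296 − 0.5Q.
Competitive firms price at marginal cost: P = 11, giving Q = 570.
Cournot with 4 identical firms: the symmetric best-response condition is 296 − 2.5q = 11. Each firm produces q = 114, total output Q = 456, price P = 68.
DWL is the triangle between Q = 456 and Q = 570: ½·(570 − 456)·(68 − 11) = 3249.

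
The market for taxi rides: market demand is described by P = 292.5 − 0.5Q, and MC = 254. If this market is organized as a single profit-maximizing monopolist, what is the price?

P = 273.25

The monopolist equates marginal revenue to marginal cost: 292.5 − Q = 254, so Q = 38.5. From demand, P = 273.25.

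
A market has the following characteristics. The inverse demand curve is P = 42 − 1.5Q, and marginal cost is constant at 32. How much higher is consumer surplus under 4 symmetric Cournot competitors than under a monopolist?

A monopolist chooses Q where MR = MC. MR = 42 − 3Q; setting this equal to 32 gives Q = 10/3 and P = 37.
CS = ½·(42 − 37)·10/3 = 25/3.
Cournot with 4 identical firms: the symmetric best-response condition is 42 − 7.5q = 32. Each firm produces q = 4/3, total output Q = 16/3, price P = 34.
CS = ½·(42 − 34)·16/3 = 64/3.
Change in consumer surplus: 64/3 − 25/3 = 13.

CS rises by 13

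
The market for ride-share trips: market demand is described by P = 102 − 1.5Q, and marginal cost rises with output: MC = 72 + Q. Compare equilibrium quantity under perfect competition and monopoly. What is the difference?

Equilibrium quantity falls by 4.5

Under competition P = MC: 102 − 1.5Q = 72 + Q ⇒ Q = 12, P = 84.
The monopolist equates marginal revenue to marginal cost: 102 − 3Q = 72 + Q, so Q = 7.5. From demand, P = 90.75.
Change in equilibrium quantity: 7.5 − 12 = −4.5.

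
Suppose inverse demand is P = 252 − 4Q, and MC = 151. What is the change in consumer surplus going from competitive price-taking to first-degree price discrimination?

Consumer surplus falls by 1275.125

Under competition P = MC = 151, so Q = (252 − 151)/4 = 25.25.
CS = ½·(252 − 151)·25.25 = 1275.125.
Under first-degree price discrimination the firm charges each unit its demand price and produces up to where P = MC, i.e. Q = 25.25. Consumer surplus is zero; producer surplus equals total surplus.
CS = 0.
Change in consumer surplus: 0 − 1275.125 = −1275.125.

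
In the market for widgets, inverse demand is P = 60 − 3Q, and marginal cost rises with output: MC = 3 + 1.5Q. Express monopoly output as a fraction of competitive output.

Monopoly sets MR = MC: 60 − 6Q = 3 + 1.5Q ⇒ Q = 7.6, P = 60 − 3·7.6 = 37.2.
Competitive equilibrium sets price equal to marginal cost: 60 − 3Q = 3 + 1.5Q, so Q = 38/3 and P = 22.
Ratio Q_m/Q_c = 7.6/(38/3) = 0.6.

Q_m/Q_c = 0.6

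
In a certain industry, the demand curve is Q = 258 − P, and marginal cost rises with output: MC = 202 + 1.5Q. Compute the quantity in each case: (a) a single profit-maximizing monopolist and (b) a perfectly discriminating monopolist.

Monopoly: Q = 16; Perfect PD: Q = 22.4

Inverting demand: P = 258 − Q.
A monopolist chooses Q where MR = MC. MR = 258 − 2Q; setting this equal to 202 + 1.5Q gives Q = 16 and P = 242.
Under first-degree price discrimination the firm charges each unit its demand price and produces up to where P = MC, i.e. Q = 22.4. Consumer surplus is zero; producer surplus equals total surplus.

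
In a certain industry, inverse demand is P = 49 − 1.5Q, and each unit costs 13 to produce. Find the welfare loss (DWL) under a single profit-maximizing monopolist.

Competitive firms price at marginal cost: P = 13, giving Q = 24.
Monopoly sets MR = MC: 49 − 3Q = 13 ⇒ Q = 12, P = 49 − 1.5·12 = 31.
DWL is the triangle between Q = 12 and Q = 24: ½·(24 − 12)·(31 − 13) = 108.

DWL = 108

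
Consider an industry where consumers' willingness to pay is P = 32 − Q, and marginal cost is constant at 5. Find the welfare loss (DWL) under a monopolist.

Competitive firms price at marginal cost: P = 5, giving Q = 27.
A monopolist chooses Q where MR = MC. MR = 32 − 2Q; setting this equal to 5 gives Q = 13.5 and P = 18.5.
DWL is the triangle between Q = 13.5 and Q = 27: ½·(27 − 13.5)·(18.5 − 5) = 91.125.

DWL = 91.125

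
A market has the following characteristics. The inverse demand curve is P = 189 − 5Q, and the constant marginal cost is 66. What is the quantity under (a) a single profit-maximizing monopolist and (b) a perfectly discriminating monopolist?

Monopoly: Q = 12.3; Perfect PD: Q = 24.6

The monopolist equates marginal revenue to marginal cost: 189 − 10Q = 66, so Q = 12.3. From demand, P = 127.5.
Under first-degree price discrimination the firm charges each unit its demand price and produces up to where P = MC, i.e. Q = 24.6. Consumer surplus is zero; producer surplus equals total surplus.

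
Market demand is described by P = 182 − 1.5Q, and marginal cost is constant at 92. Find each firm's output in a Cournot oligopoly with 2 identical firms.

q_i = 20

In a 2-firm Cournot equilibrium, symmetry and the first-order condition give q = (182 − 92)/(4.5) = 20. So Q = 40 and P = 122.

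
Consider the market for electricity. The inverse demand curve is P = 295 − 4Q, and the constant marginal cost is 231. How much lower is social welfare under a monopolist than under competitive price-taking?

Perfect competition: P = MC = 231, so 295 − 4Q = 231 and Q = 16.
CS = ½·(295 − 231)·16 = 512; PS = (231 − 231)·16 = 0; TS = 512.
The monopolist equates marginal revenue to marginal cost: 295 − 8Q = 231, so Q = 8. From demand, P = 263.
CS = ½·(295 − 263)·8 = 128; PS = (263 − 231)·8 = 256; TS = 384.
Change in social welfare: 384 − 512 = −128.

TS falls by 128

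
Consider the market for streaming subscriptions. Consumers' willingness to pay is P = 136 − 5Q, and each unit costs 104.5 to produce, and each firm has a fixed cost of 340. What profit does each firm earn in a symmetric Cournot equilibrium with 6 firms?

In a 6-firm Cournot equilibrium, symmetry and the first-order condition give q = (136 − 104.5)/(35) = 0.9. So Q = 5.4 and P = 109.
Each firm's profit = (109 − 104.5)·0.9 − 340 = −335.95.

π_i = −335.95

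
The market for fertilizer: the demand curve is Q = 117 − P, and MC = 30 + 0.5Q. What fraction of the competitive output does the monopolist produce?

Q_m/Q_c = 0.6

Inverting demand: P = 117 − Q.
A monopolist chooses Q where MR = MC. MR = 117 − 2Q; setting this equal to 30 + 0.5Q gives Q = 34.8 and P = 82.2.
Under competition P = MC: 117 − Q = 30 + 0.5Q ⇒ Q = 58, P = 59.
Ratio Q_m/Q_c = 34.8/58 = 0.6.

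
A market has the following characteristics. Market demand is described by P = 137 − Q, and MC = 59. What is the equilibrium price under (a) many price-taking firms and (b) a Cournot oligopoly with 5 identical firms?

Competition: P = 59; Cournot: P = 72

Perfect competition: P = MC = 59, so 137 − Q = 59 and Q = 78.
With 5 symmetric Cournot firms, each firm's FOC gives 137 − 6q = 59, so q = 13, Q = 5·13 = 65, and P = 72.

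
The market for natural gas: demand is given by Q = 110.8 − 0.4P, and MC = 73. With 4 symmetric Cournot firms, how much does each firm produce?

Inverting demand: P = 277 − 2.5Q.
With 4 symmetric Cournot firms, each firm's FOC gives 277 − 12.5q = 73, so q = 16.32, Q = 4·16.32 = 65.28, and P = 113.8.

q_i = 16.32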